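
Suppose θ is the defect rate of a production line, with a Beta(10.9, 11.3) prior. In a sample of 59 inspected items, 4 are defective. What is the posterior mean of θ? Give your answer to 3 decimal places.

Posterior mean ≈ 0.183

The binomial likelihood is conjugate to the Beta prior: with 4 successes and 55 failures, the posterior is Beta(10.9+4, 11.3+55) = Beta(14.9, 66.3).
E[θ | data] = 14.9/(14.9+66.3) = 0.183.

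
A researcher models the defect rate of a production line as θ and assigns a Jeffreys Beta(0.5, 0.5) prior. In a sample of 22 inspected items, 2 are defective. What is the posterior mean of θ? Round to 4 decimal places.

Observing 2 successes and 20 failures updates Beta(0.5, 0.5) by adding the success and failure counts to the two shape parameters: α = 0.5+2 = 2.5, β = 0.5+20 = 20.5.
Posterior mean = α/(α+β) = 2.5/23 = 0.1087.

Posterior mean ≈ 0.1087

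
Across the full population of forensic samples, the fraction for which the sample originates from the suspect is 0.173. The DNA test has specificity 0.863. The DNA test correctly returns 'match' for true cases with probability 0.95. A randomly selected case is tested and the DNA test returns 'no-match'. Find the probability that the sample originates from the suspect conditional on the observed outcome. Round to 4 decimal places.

P(H | E) ≈ 0.0120

Let H be the event that the sample originates from the suspect. P(H) = 0.173, so P(¬H) = 0.827. With E the 'no-match' result, P(E|H) = 0.05 and P(E|¬H) = 0.863.
P(E) = 0.05·0.173 + 0.863·0.827 = 0.0086500 + 0.71370 = 0.72235.
By Bayes' theorem, P(H|E) = 0.0086500 / 0.72235 = 0.0120.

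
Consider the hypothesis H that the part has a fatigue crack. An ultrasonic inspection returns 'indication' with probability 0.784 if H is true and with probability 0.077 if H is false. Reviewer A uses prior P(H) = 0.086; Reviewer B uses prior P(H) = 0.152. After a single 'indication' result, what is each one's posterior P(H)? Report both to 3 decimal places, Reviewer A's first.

Reviewer A: 0.489; Reviewer B: 0.646

P('+'|H) = 0.784, P('+'|¬H) = 0.077.
Reviewer A: numerator 0.784·0.086 = 0.067424; evidence = 0.067424+0.077·0.914 = 0.13780; posterior = 0.489.
Reviewer B: numerator 0.784·0.152 = 0.11917; evidence = 0.11917+0.077·0.848 = 0.18446; posterior = 0.646.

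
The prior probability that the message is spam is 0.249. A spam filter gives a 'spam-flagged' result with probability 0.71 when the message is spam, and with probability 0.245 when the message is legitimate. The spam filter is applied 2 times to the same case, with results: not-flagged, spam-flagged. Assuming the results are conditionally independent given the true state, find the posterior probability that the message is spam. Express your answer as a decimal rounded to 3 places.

With H the event that the message is spam, the joint likelihood of the observed sequence is P(data|H) = 0.29·0.71 = 0.20590 and P(data|¬H) = 0.755·0.245 = 0.18498.
Bayes: P(H|data) = 0.249·0.20590 / (0.249·0.20590 + 0.751·0.18498) = 0.051269/0.19019 = 0.2696.

Posterior P(H) ≈ 0.270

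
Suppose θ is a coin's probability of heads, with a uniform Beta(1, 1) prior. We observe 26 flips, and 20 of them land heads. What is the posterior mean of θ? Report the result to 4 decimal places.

Posterior mean ≈ 0.7500

The binomial likelihood is conjugate to the Beta prior: with 20 successes and 6 failures, the posterior is Beta(1+20, 1+6) = Beta(21, 7).
Posterior mean = α/(α+β) = 21/28 = 0.7500.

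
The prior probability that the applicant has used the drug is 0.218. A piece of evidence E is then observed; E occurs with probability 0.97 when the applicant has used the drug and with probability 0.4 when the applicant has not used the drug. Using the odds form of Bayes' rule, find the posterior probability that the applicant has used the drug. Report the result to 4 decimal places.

Prior odds = 0.218/(1−0.218) = 0.27877. In log-odds, ln(0.27877) = -1.2774.
Add log likelihood ratio: ln(2.4250) = 0.88583.
Posterior log-odds = -0.39153, so posterior odds = exp(-0.39153) = 0.67602. Converting, P(H|E) = 0.67602/1.6760 = 0.4033.

Posterior probability ≈ 0.4033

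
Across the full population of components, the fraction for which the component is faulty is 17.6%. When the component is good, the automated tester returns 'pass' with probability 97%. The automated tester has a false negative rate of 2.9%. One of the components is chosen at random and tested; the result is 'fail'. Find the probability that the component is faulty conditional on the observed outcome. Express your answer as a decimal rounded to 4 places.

Write H for 'the component is faulty'. Prior odds H:¬H = 0.176/0.824 = 0.21359. For the 'fail' outcome, the likelihood ratio is 0.971/0.03 = 32.367.
Posterior odds = 0.21359 × 32.367 = 6.9133, so P(H|E) = 6.9133/(1+6.9133) = 0.8736.

P(H | E) ≈ 0.8736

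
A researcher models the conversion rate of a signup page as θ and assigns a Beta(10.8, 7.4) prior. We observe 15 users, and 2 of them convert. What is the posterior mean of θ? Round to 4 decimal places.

Observing 2 successes and 13 failures updates Beta(10.8, 7.4) by adding the success and failure counts to the two shape parameters: α = 10.8+2 = 12.8, β = 7.4+13 = 20.4.
E[θ | data] = 12.8/(12.8+20.4) = 0.3855.

Posterior mean ≈ 0.3855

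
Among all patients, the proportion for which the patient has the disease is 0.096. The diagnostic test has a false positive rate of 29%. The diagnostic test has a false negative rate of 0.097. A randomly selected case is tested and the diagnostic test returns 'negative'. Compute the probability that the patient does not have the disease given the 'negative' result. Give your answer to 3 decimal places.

P(¬H | E) ≈ 0.986

Let H be the event that the patient has the disease. P(H) = 0.096, so P(¬H) = 0.904. With E the 'negative' result, P(E|H) = 0.097 and P(E|¬H) = 0.71.
P(E) = 0.097·0.096 + 0.71·0.904 = 0.0093120 + 0.64184 = 0.65115.
By Bayes' theorem, P(H|E) = 0.0093120 / 0.65115 = 0.014. Hence P(¬H|E) = 1 − 0.014 = 0.986.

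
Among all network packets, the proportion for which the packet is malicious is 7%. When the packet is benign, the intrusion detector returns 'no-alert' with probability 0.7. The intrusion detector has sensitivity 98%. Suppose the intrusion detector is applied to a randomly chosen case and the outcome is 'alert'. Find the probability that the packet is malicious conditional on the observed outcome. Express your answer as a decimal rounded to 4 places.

P(H | E) ≈ 0.1974

Let H be the event that the packet is malicious. P(H) = 0.07, so P(¬H) = 0.93. With E the 'alert' result, P(E|H) = 0.98 and P(E|¬H) = 0.3.
P(E) = 0.98·0.07 + 0.3·0.93 = 0.068600 + 0.27900 = 0.34760.
By Bayes' theorem, P(H|E) = 0.068600 / 0.34760 = 0.1974.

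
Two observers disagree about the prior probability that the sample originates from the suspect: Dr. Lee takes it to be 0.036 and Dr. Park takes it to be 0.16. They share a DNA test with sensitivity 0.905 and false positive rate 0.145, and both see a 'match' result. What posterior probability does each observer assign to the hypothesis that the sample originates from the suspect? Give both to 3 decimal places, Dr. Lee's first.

Dr. Lee: 0.189; Dr. Park: 0.543

The likelihood ratio for a 'match' result is 0.905/0.145 = 6.2414.
Dr. Lee: prior odds 0.036/0.964 = 0.037344; posterior odds 0.23308; posterior probability 0.189.
Dr. Park: prior odds 0.16/0.84 = 0.19048; posterior odds 1.1888; posterior probability 0.543.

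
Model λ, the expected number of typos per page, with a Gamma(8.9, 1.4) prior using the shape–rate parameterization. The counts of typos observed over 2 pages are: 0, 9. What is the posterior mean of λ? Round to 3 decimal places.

Posterior mean ≈ 5.265

The Poisson likelihood adds the total count to the shape and the number of exposure periods to the rate. Here ∑xᵢ = 9 and n = 2, so shape 8.9→17.9 and rate 1.4→3.4.
Posterior mean = shape/rate = 17.9/3.4 = 5.265.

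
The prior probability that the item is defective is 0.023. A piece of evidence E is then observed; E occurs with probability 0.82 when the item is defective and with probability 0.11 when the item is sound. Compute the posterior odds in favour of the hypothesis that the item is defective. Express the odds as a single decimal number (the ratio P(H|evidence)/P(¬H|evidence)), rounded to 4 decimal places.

Prior odds = 0.023/(1−0.023) = 0.023541.
Likelihood ratio for E = 0.82/0.11 = 7.4545.
Posterior odds = prior odds × LR = 0.17549.

Posterior odds ≈ 0.1755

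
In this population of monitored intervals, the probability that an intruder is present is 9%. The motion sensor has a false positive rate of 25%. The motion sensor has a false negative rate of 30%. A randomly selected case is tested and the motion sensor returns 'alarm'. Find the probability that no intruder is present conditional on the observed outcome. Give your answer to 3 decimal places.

Let H be the event that an intruder is present. P(H) = 0.09, so P(¬H) = 0.91. With E the 'alarm' result, P(E|H) = 0.7 and P(E|¬H) = 0.25.
P(E) = 0.7·0.09 + 0.25·0.91 = 0.063000 + 0.22750 = 0.29050.
By Bayes' theorem, P(H|E) = 0.063000 / 0.29050 = 0.217. Hence P(¬H|E) = 1 − 0.217 = 0.783.

P(¬H | E) ≈ 0.783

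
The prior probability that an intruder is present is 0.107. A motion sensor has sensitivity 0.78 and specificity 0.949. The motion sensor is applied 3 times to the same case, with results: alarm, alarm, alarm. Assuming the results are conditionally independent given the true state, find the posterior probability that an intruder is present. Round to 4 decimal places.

Posterior P(H) ≈ 0.9977

With H the event that an intruder is present, the joint likelihood of the observed sequence is P(data|H) = 0.78·0.78·0.78 = 0.47455 and P(data|¬H) = 0.051·0.051·0.051 = 0.00013265.
Bayes: P(H|data) = 0.107·0.47455 / (0.107·0.47455 + 0.893·0.00013265) = 0.050777/0.050896 = 0.9977.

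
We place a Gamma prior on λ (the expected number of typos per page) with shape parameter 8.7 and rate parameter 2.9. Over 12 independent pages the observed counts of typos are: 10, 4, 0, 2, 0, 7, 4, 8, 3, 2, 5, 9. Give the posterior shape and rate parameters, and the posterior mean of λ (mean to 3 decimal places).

Posterior: Gamma(shape=62.7, rate=14.9); mean ≈ 4.208

Total count ∑xᵢ = 54 over n = 12 pages.
Gamma is conjugate to the Poisson likelihood: posterior is Gamma(shape = 8.7+54 = 62.7, rate = 2.9+12 = 14.9).
E[λ | data] = 62.7/14.9 = 4.208.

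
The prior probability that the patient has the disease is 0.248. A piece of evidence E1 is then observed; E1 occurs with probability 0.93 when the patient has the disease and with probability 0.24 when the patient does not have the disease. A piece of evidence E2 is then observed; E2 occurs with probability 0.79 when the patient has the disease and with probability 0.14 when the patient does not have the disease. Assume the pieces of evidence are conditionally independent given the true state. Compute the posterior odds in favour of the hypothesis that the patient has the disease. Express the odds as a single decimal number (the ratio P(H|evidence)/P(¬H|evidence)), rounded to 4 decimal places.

Posterior odds ≈ 7.2112

Prior odds = 0.248/(1−0.248) = 0.32979.
Likelihood ratio for E1 = 0.93/0.24 = 3.8750.
Likelihood ratio for E2 = 0.79/0.14 = 5.6429.
Posterior odds = prior odds × LR₁ × LR₂ = 7.2112.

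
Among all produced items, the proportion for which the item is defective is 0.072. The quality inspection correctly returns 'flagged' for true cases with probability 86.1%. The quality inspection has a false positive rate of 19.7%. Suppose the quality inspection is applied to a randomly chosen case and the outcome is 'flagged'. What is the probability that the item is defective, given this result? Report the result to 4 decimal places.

Write H for 'the item is defective'. Prior odds H:¬H = 0.072/0.928 = 0.077586. For the 'flagged' outcome, the likelihood ratio is 0.861/0.197 = 4.3706.
Posterior odds = 0.077586 × 4.3706 = 0.33910, so P(H|E) = 0.33910/(1+0.33910) = 0.2532.

P(H | E) ≈ 0.2532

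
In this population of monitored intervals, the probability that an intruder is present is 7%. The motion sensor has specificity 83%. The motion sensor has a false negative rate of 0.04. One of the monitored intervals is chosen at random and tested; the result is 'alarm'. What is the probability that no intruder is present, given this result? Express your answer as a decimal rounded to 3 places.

P(¬H | E) ≈ 0.702

Let H be the event that an intruder is present. P(H) = 0.07, so P(¬H) = 0.93. With E the 'alarm' result, P(E|H) = 0.96 and P(E|¬H) = 0.17.
P(E) = 0.96·0.07 + 0.17·0.93 = 0.067200 + 0.15810 = 0.22530.
By Bayes' theorem, P(H|E) = 0.067200 / 0.22530 = 0.298. Hence P(¬H|E) = 1 − 0.298 = 0.702.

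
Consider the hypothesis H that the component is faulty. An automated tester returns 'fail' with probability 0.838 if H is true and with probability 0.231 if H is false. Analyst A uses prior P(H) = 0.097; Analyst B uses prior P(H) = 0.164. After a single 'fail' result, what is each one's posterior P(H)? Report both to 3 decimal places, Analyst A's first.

Analyst A: 0.280; Analyst B: 0.416

The likelihood ratio for a 'fail' result is 0.838/0.231 = 3.6277.
Analyst A: prior odds 0.097/0.903 = 0.10742; posterior odds 0.38969; posterior probability 0.280.
Analyst B: prior odds 0.164/0.836 = 0.19617; posterior odds 0.71166; posterior probability 0.416.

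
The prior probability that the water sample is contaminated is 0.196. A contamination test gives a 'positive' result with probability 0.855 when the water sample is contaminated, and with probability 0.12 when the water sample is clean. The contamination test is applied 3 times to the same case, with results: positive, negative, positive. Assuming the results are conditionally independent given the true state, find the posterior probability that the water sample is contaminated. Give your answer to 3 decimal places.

With H the event that the water sample is contaminated, the joint likelihood of the observed sequence is P(data|H) = 0.855·0.145·0.855 = 0.10600 and P(data|¬H) = 0.12·0.88·0.12 = 0.012672.
Bayes: P(H|data) = 0.196·0.10600 / (0.196·0.10600 + 0.804·0.012672) = 0.020776/0.030964 = 0.6710.

Posterior P(H) ≈ 0.671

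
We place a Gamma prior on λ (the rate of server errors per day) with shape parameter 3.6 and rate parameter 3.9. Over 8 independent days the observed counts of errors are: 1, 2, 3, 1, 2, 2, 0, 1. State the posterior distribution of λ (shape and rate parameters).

Total count ∑xᵢ = 12 over n = 8 days.
Gamma is conjugate to the Poisson likelihood: posterior is Gamma(shape = 3.6+12 = 15.6, rate = 3.9+8 = 11.9).

Posterior: Gamma(shape=15.6, rate=11.9)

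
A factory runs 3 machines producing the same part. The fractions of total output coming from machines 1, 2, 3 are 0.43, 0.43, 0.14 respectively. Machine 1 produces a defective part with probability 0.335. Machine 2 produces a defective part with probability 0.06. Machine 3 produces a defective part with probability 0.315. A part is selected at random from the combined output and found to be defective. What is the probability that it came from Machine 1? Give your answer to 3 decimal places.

P(defective|M1) = 0.335; P(defective|M2) = 0.06; P(defective|M3) = 0.315.
Prior × likelihood for each source: 0.43·0.335=0.1441, 0.43·0.06=0.02580, 0.14·0.315=0.04410. Summing gives P(defective) = 0.21395.
P(Machine 1 | defective) = 0.1441 / 0.21395 = 0.673.

Posterior probability ≈ 0.673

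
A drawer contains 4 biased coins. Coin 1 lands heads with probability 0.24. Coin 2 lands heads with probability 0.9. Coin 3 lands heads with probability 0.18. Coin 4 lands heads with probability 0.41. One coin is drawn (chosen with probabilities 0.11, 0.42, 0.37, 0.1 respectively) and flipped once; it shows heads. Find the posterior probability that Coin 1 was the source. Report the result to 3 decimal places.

Tabulate prior·likelihood by source: [1] prior 0.11, lik 0.24, product 0.02640; [2] prior 0.42, lik 0.9, product 0.3780; [3] prior 0.37, lik 0.18, product 0.06660; [4] prior 0.1, lik 0.41, product 0.04100.
Normalizing constant = 0.51200; the posterior for Coin 1 is its product over the sum, 0.02640/0.51200 = 0.052.

Posterior probability ≈ 0.052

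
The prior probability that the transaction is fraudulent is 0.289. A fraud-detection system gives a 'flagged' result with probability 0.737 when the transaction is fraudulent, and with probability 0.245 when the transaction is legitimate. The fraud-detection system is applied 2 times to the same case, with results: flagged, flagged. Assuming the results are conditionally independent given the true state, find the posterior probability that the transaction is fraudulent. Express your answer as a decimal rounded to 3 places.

With H the event that the transaction is fraudulent, the joint likelihood of the observed sequence is P(data|H) = 0.737·0.737 = 0.54317 and P(data|¬H) = 0.245·0.245 = 0.060025.
Bayes: P(H|data) = 0.289·0.54317 / (0.289·0.54317 + 0.711·0.060025) = 0.15698/0.19965 = 0.7862.

Posterior P(H) ≈ 0.786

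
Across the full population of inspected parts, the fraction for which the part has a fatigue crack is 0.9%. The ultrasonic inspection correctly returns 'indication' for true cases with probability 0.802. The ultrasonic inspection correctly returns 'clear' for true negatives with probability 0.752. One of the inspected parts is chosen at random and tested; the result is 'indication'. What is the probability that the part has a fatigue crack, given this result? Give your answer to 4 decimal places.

P(H | E) ≈ 0.0285

Let H be the event that the part has a fatigue crack. P(H) = 0.009, so P(¬H) = 0.991. With E the 'indication' result, P(E|H) = 0.802 and P(E|¬H) = 0.248.
P(E) = 0.802·0.009 + 0.248·0.991 = 0.0072180 + 0.24577 = 0.25299.
By Bayes' theorem, P(H|E) = 0.0072180 / 0.25299 = 0.0285.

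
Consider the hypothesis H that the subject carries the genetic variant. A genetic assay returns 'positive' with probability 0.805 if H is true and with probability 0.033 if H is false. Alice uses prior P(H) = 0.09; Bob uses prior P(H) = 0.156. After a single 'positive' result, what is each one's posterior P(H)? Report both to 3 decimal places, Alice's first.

Alice: 0.707; Bob: 0.818

P('+'|H) = 0.805, P('+'|¬H) = 0.033.
Alice: numerator 0.805·0.09 = 0.072450; evidence = 0.072450+0.033·0.91 = 0.10248; posterior = 0.707.
Bob: numerator 0.805·0.156 = 0.12558; evidence = 0.12558+0.033·0.844 = 0.15343; posterior = 0.818.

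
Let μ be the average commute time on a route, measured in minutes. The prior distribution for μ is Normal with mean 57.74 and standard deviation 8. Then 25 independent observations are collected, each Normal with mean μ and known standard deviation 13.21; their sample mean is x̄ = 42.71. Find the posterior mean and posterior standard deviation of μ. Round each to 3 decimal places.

Posterior mean ≈ 44.188; posterior SD ≈ 2.509

With known σ, the Normal prior is conjugate. Weight on the data is w = (n/σ²)/(n/σ² + 1/τ₀²) = 0.143263/(0.143263+0.0156250) = 0.90166.
Posterior mean = w·x̄ + (1−w)·μ₀ = 0.90166·42.71 + 0.098340·57.74 = 44.188. Posterior variance = 1/(0.143263+0.0156250) = 6.29374, so SD = 2.509.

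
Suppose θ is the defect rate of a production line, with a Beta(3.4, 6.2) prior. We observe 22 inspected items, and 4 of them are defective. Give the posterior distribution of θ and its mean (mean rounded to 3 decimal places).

Posterior: Beta(7.4, 24.2); mean ≈ 0.234

The binomial likelihood is conjugate to the Beta prior: with 4 successes and 18 failures, the posterior is Beta(3.4+4, 6.2+18) = Beta(7.4, 24.2).
E[θ | data] = 7.4/(7.4+24.2) = 0.234.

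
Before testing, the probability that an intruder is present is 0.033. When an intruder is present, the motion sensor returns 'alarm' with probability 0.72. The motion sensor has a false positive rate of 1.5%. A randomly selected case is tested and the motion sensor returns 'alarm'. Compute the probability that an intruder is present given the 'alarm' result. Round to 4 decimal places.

P(H | E) ≈ 0.6209

Let H be the event that an intruder is present. P(H) = 0.033, so P(¬H) = 0.967. With E the 'alarm' result, P(E|H) = 0.72 and P(E|¬H) = 0.015.
P(E) = 0.72·0.033 + 0.015·0.967 = 0.023760 + 0.014505 = 0.038265.
By Bayes' theorem, P(H|E) = 0.023760 / 0.038265 = 0.6209.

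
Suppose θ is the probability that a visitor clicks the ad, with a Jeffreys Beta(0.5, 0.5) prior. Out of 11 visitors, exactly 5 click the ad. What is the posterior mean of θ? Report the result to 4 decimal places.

Posterior mean ≈ 0.4583

The binomial likelihood is conjugate to the Beta prior: with 5 successes and 6 failures, the posterior is Beta(0.5+5, 0.5+6) = Beta(5.5, 6.5).
Posterior mean = α/(α+β) = 5.5/12 = 0.4583.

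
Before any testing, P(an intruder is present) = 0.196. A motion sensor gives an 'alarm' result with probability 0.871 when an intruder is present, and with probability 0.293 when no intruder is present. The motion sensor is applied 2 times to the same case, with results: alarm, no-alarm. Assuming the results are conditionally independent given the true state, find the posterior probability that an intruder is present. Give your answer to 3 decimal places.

Posterior P(H) ≈ 0.117

With H the event that an intruder is present, the joint likelihood of the observed sequence is P(data|H) = 0.871·0.129 = 0.11236 and P(data|¬H) = 0.293·0.707 = 0.20715.
Bayes: P(H|data) = 0.196·0.11236 / (0.196·0.11236 + 0.804·0.20715) = 0.022022/0.18857 = 0.1168.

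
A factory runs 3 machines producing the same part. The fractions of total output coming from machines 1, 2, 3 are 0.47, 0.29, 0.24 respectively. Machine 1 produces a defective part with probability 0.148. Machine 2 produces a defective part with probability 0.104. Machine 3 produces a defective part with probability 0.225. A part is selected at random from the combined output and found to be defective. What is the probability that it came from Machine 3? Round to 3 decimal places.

P(defective|M1) = 0.148; P(defective|M2) = 0.104; P(defective|M3) = 0.225.
Prior × likelihood for each source: 0.47·0.148=0.06956, 0.29·0.104=0.03016, 0.24·0.225=0.05400. Summing gives P(defective) = 0.15372.
P(Machine 3 | defective) = 0.05400 / 0.15372 = 0.351.

Posterior probability ≈ 0.351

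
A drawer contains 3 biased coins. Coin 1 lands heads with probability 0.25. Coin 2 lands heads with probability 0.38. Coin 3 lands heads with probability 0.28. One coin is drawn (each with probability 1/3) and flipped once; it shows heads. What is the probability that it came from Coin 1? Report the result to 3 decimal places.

Posterior probability ≈ 0.275

P(heads|C1) = 0.25; P(heads|C2) = 0.38; P(heads|C3) = 0.28.
Prior × likelihood for each source: 0.333333·0.25=0.08333, 0.333333·0.38=0.1267, 0.333333·0.28=0.09333. Summing gives P(heads) = 0.30333.
P(Coin 1 | heads) = 0.08333 / 0.30333 = 0.275.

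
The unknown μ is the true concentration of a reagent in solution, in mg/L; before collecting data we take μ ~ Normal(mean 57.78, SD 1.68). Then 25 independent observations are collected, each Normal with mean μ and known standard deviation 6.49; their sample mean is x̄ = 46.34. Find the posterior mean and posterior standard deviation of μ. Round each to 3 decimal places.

Posterior mean ≈ 50.616; posterior SD ≈ 1.027

With known σ, the Normal prior is conjugate. Weight on the data is w = (n/σ²)/(n/σ² + 1/τ₀²) = 0.593541/(0.593541+0.354308) = 0.62620.
Posterior mean = w·x̄ + (1−w)·μ₀ = 0.62620·46.34 + 0.37380·57.78 = 50.616. Posterior variance = 1/(0.593541+0.354308) = 1.05502, so SD = 1.027.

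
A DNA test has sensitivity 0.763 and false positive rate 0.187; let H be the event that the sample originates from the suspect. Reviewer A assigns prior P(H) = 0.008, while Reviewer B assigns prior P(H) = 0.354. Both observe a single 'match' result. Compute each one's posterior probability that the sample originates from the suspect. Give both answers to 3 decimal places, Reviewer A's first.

Reviewer A: 0.032; Reviewer B: 0.691

The likelihood ratio for a 'match' result is 0.763/0.187 = 4.0802.
Reviewer A: prior odds 0.008/0.992 = 0.0080645; posterior odds 0.032905; posterior probability 0.032.
Reviewer B: prior odds 0.354/0.646 = 0.54799; posterior odds 2.2359; posterior probability 0.691.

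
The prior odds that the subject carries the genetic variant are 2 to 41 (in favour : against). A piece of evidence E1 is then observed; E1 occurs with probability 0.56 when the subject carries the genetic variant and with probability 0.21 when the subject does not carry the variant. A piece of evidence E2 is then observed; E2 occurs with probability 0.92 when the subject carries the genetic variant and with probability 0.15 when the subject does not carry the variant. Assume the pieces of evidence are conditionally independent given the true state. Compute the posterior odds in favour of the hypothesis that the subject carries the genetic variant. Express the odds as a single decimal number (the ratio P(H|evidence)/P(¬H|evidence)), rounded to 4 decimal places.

Posterior odds ≈ 0.7978

Prior odds = 2/41 = 0.048780.
Likelihood ratio for E1 = 0.56/0.21 = 2.6667.
Likelihood ratio for E2 = 0.92/0.15 = 6.1333.
Posterior odds = prior odds × LR₁ × LR₂ = 0.79783.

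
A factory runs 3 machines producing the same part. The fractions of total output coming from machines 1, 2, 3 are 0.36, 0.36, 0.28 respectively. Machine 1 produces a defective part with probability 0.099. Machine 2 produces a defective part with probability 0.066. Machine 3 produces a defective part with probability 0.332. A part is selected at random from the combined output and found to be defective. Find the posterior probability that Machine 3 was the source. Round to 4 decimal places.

P(defective|M1) = 0.099; P(defective|M2) = 0.066; P(defective|M3) = 0.332.
Prior × likelihood for each source: 0.36·0.099=0.03564, 0.36·0.066=0.02376, 0.28·0.332=0.09296. Summing gives P(defective) = 0.15236.
P(Machine 3 | defective) = 0.09296 / 0.15236 = 0.6101.

Posterior probability ≈ 0.6101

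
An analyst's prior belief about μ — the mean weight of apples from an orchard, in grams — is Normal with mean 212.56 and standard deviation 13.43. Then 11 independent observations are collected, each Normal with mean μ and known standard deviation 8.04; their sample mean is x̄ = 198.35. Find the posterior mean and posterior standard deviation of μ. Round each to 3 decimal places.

Prior precision 1/τ₀² = 1/13.43² = 0.00554432; data precision n/σ² = 11/8.04² = 0.170169.
Posterior precision = 0.00554432 + 0.170169 = 0.175713, giving posterior SD = 1/√0.175713 = 2.386.
Posterior mean = (0.00554432·212.56 + 0.170169·198.35) / 0.175713 = 198.798.

Posterior mean ≈ 198.798; posterior SD ≈ 2.386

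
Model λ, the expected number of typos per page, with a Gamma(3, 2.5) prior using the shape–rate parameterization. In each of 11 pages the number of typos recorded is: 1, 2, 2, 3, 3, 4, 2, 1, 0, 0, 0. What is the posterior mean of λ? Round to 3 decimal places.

Posterior mean ≈ 1.556

Total count ∑xᵢ = 18 over n = 11 pages.
Gamma is conjugate to the Poisson likelihood: posterior is Gamma(shape = 3+18 = 21, rate = 2.5+11 = 13.5).
Posterior mean = shape/rate = 21/13.5 = 1.556.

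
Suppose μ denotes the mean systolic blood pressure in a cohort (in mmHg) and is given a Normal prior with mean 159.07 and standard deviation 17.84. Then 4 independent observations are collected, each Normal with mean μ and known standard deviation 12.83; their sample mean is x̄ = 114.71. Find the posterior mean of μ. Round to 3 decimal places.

Posterior mean ≈ 119.789

With known σ, the Normal prior is conjugate. Weight on the data is w = (n/σ²)/(n/σ² + 1/τ₀²) = 0.0243000/(0.0243000+0.00314203) = 0.88550.
Posterior mean = w·x̄ + (1−w)·μ₀ = 0.88550·114.71 + 0.11450·159.07 = 119.789.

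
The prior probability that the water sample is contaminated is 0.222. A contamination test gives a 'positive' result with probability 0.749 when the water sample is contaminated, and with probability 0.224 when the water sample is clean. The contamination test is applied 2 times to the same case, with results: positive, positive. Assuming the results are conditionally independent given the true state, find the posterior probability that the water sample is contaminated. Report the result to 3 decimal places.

With H the event that the water sample is contaminated, the joint likelihood of the observed sequence is P(data|H) = 0.749·0.749 = 0.56100 and P(data|¬H) = 0.224·0.224 = 0.050176.
Bayes: P(H|data) = 0.222·0.56100 / (0.222·0.56100 + 0.778·0.050176) = 0.12454/0.16358 = 0.7614.

Posterior P(H) ≈ 0.761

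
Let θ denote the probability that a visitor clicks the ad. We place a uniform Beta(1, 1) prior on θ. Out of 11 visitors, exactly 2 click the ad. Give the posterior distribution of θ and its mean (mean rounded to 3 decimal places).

Posterior: Beta(3, 10); mean ≈ 0.231

Observing 2 successes and 9 failures updates Beta(1, 1) by adding the success and failure counts to the two shape parameters: α = 1+2 = 3, β = 1+9 = 10.
Posterior mean = α/(α+β) = 3/13 = 0.231.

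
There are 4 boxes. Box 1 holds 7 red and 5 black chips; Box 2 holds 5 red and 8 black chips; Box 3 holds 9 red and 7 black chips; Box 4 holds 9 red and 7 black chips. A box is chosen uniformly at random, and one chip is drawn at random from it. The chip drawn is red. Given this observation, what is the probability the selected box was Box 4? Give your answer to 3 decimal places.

Posterior probability ≈ 0.269

P(red|Box 1) = 0.5833; P(red|Box 2) = 0.3846; P(red|Box 3) = 0.5625; P(red|Box 4) = 0.5625.
Prior × likelihood for each source: 0.25·0.5833=0.1458, 0.25·0.3846=0.09615, 0.25·0.5625=0.1406, 0.25·0.5625=0.1406. Summing gives P(red) = 0.52324.
P(Box 4 | red) = 0.1406 / 0.52324 = 0.269.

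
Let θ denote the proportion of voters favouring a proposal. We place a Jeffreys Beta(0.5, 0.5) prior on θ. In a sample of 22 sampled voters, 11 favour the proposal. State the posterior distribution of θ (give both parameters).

Posterior: Beta(11.5, 11.5)

Observing 11 successes and 11 failures updates Beta(0.5, 0.5) by adding the success and failure counts to the two shape parameters: α = 0.5+11 = 11.5, β = 0.5+11 = 11.5.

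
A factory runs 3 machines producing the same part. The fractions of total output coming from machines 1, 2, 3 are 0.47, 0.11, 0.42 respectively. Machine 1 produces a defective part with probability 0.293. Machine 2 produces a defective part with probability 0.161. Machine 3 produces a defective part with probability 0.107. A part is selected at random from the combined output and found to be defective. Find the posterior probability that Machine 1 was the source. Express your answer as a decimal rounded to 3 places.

Tabulate prior·likelihood by source: [1] prior 0.47, lik 0.293, product 0.1377; [2] prior 0.11, lik 0.161, product 0.01771; [3] prior 0.42, lik 0.107, product 0.04494.
Normalizing constant = 0.20036; the posterior for Machine 1 is its product over the sum, 0.1377/0.20036 = 0.687.

Posterior probability ≈ 0.687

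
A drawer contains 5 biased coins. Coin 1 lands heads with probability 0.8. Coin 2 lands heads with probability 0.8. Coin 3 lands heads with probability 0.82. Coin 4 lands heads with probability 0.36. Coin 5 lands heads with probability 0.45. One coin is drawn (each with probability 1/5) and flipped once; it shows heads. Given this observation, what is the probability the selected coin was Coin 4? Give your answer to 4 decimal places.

Posterior probability ≈ 0.1115

P(heads|C1) = 0.8; P(heads|C2) = 0.8; P(heads|C3) = 0.82; P(heads|C4) = 0.36; P(heads|C5) = 0.45.
Prior × likelihood for each source: 0.2·0.8=0.1600, 0.2·0.8=0.1600, 0.2·0.82=0.1640, 0.2·0.36=0.07200, 0.2·0.45=0.09000. Summing gives P(heads) = 0.64600.
P(Coin 4 | heads) = 0.07200 / 0.64600 = 0.1115.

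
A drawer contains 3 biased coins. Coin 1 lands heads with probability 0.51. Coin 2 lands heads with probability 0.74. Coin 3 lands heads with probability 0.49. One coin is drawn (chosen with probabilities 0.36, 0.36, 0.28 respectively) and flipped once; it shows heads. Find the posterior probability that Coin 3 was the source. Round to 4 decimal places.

P(heads|C1) = 0.51; P(heads|C2) = 0.74; P(heads|C3) = 0.49.
Prior × likelihood for each source: 0.36·0.51=0.1836, 0.36·0.74=0.2664, 0.28·0.49=0.1372. Summing gives P(heads) = 0.58720.
P(Coin 3 | heads) = 0.1372 / 0.58720 = 0.2337.

Posterior probability ≈ 0.2337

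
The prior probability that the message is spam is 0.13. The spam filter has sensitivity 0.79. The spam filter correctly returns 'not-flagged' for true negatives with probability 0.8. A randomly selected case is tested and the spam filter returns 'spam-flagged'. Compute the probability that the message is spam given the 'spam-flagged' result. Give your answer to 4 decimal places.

Write H for 'the message is spam'. Prior odds H:¬H = 0.13/0.87 = 0.14943. For the 'spam-flagged' outcome, the likelihood ratio is 0.79/0.2 = 3.9500.
Posterior odds = 0.14943 × 3.9500 = 0.59023, so P(H|E) = 0.59023/(1+0.59023) = 0.3712.

P(H | E) ≈ 0.3712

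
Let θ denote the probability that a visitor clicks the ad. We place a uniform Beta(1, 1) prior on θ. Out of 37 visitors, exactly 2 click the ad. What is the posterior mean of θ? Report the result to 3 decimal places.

Posterior mean ≈ 0.077

The binomial likelihood is conjugate to the Beta prior: with 2 successes and 35 failures, the posterior is Beta(1+2, 1+35) = Beta(3, 36).
E[θ | data] = 3/(3+36) = 0.077.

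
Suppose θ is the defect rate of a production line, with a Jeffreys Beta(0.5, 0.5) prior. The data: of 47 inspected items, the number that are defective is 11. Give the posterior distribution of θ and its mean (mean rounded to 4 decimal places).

Posterior: Beta(11.5, 36.5); mean ≈ 0.2396

Observing 11 successes and 36 failures updates Beta(0.5, 0.5) by adding the success and failure counts to the two shape parameters: α = 0.5+11 = 11.5, β = 0.5+36 = 36.5.
E[θ | data] = 11.5/(11.5+36.5) = 0.2396.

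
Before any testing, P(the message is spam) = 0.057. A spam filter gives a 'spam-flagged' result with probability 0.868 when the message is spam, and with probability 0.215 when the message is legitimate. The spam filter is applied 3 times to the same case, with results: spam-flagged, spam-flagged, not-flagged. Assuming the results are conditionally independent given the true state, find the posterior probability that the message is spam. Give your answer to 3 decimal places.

With H the event that the message is spam, the joint likelihood of the observed sequence is P(data|H) = 0.868·0.868·0.132 = 0.099452 and P(data|¬H) = 0.215·0.215·0.785 = 0.036287.
Bayes: P(H|data) = 0.057·0.099452 / (0.057·0.099452 + 0.943·0.036287) = 0.0056688/0.039887 = 0.1421.

Posterior P(H) ≈ 0.142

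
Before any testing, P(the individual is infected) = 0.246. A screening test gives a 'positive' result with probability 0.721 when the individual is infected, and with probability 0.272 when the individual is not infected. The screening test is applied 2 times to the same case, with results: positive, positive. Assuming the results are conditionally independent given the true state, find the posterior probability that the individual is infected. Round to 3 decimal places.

Posterior P(H) ≈ 0.696

Let H be the event that the individual is infected; start with P(H) = 0.246. P('positive'|H) = 0.721, P('positive'|¬H) = 0.272.
Update on result 1 ('positive'): P(H) ← 0.721·0.2460 / (0.721·0.2460 + 0.272·0.7540) = 0.17737/0.38245 = 0.4638.
Update on result 2 ('positive'): P(H) ← 0.721·0.4638 / (0.721·0.4638 + 0.272·0.5362) = 0.33437/0.48023 = 0.6963.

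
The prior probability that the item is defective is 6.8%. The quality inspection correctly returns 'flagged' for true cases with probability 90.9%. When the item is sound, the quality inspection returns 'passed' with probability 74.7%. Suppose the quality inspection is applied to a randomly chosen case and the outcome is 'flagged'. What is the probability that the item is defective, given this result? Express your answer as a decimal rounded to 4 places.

Write H for 'the item is defective'. Prior odds H:¬H = 0.068/0.932 = 0.072961. For the 'flagged' outcome, the likelihood ratio is 0.909/0.253 = 3.5929.
Posterior odds = 0.072961 × 3.5929 = 0.26214, so P(H|E) = 0.26214/(1+0.26214) = 0.2077.

P(H | E) ≈ 0.2077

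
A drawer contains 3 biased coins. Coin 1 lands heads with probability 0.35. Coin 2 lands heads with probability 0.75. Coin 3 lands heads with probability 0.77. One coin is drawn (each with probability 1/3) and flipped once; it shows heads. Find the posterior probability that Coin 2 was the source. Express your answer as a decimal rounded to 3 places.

Posterior probability ≈ 0.401

Tabulate prior·likelihood by source: [1] prior 0.333333, lik 0.35, product 0.1167; [2] prior 0.333333, lik 0.75, product 0.2500; [3] prior 0.333333, lik 0.77, product 0.2567.
Normalizing constant = 0.62333; the posterior for Coin 2 is its product over the sum, 0.2500/0.62333 = 0.401.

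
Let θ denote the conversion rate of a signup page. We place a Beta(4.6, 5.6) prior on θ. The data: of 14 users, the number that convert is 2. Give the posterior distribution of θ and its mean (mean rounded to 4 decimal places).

The binomial likelihood is conjugate to the Beta prior: with 2 successes and 12 failures, the posterior is Beta(4.6+2, 5.6+12) = Beta(6.6, 17.6).
E[θ | data] = 6.6/(6.6+17.6) = 0.2727.

Posterior: Beta(6.6, 17.6); mean ≈ 0.2727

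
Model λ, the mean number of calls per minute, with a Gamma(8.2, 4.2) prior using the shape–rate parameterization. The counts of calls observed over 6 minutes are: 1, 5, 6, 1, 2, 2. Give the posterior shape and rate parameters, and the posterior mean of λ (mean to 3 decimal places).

Total count ∑xᵢ = 17 over n = 6 minutes.
Gamma is conjugate to the Poisson likelihood: posterior is Gamma(shape = 8.2+17 = 25.2, rate = 4.2+6 = 10.2).
Posterior mean = shape/rate = 25.2/10.2 = 2.471.

Posterior: Gamma(shape=25.2, rate=10.2); mean ≈ 2.471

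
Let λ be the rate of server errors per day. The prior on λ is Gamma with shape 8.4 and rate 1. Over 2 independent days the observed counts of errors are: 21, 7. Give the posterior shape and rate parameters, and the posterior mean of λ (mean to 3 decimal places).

Posterior: Gamma(shape=36.4, rate=3); mean ≈ 12.133

The Poisson likelihood adds the total count to the shape and the number of exposure periods to the rate. Here ∑xᵢ = 28 and n = 2, so shape 8.4→36.4 and rate 1→3.
Posterior mean = shape/rate = 36.4/3 = 12.133.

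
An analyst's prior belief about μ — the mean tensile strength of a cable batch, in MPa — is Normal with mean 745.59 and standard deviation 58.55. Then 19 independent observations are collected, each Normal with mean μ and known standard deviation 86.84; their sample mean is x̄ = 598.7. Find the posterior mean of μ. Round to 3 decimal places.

Prior precision 1/τ₀² = 1/58.55² = 0.00029171; data precision n/σ² = 19/86.84² = 0.00251950.
Posterior precision = 0.00029171 + 0.00251950 = 0.00281120.
Posterior mean = (0.00029171·745.59 + 0.00251950·598.7) / 0.00281120 = 613.942.

Posterior mean ≈ 613.942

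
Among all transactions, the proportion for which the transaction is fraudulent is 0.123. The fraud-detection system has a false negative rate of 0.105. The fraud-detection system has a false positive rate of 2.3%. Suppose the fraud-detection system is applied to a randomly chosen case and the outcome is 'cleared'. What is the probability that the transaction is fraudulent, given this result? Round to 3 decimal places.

P(H | E) ≈ 0.015

Let H be the event that the transaction is fraudulent. P(H) = 0.123, so P(¬H) = 0.877. With E the 'cleared' result, P(E|H) = 0.105 and P(E|¬H) = 0.977.
P(E) = 0.105·0.123 + 0.977·0.877 = 0.012915 + 0.85683 = 0.86974.
By Bayes' theorem, P(H|E) = 0.012915 / 0.86974 = 0.015.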